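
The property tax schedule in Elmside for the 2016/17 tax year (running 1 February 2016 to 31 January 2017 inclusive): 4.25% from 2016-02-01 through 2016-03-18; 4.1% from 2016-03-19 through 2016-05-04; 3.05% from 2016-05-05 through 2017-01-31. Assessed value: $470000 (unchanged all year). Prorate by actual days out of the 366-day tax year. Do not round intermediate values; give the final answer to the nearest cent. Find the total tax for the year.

$15692.99

2016-02-01 to 2016-03-18: 47 days at 4.25% → $470000 × 4.25% × 47/366 = $2565.0956
2016-03-19 to 2016-05-04: 47 days at 4.1% → $470000 × 4.1% × 47/366 = $2474.5628
2016-05-05 to 2017-01-31: 272 days at 3.05% → $470000 × 3.05% × 272/366 = $10653.3333
Total = $15692.9918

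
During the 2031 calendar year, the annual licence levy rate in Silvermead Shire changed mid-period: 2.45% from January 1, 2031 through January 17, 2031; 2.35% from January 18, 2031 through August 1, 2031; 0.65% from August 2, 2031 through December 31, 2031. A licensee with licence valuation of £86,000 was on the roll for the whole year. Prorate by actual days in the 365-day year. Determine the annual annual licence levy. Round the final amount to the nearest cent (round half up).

£1,416.17

January 1 – January 17, 2031: 17 days at 2.45% → £86,000 × 2.45% × 17/365 = £98.1342
January 18 – August 1, 2031: 196 days at 2.35% → £86,000 × 2.35% × 196/365 = £1,085.2493
August 2 – December 31, 2031: 152 days at 0.65% → £86,000 × 0.65% × 152/365 = £232.7890
Total = £1,416.1726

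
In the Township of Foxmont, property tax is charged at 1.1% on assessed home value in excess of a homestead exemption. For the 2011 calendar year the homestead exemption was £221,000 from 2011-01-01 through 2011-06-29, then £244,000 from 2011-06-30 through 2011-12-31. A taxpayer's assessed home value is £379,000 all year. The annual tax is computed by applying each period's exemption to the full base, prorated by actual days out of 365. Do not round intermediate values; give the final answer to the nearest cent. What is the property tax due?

£1,609.77

2011-01-01 to 2011-06-29: 180 days, exemption £221,000 → (£379,000 − £221,000) × 1.1% × 180/365 = £857.0959
2011-06-30 to 2011-12-31: 185 days, exemption £244,000 → (£379,000 − £244,000) × 1.1% × 185/365 = £752.6712
Total = £1,609.7671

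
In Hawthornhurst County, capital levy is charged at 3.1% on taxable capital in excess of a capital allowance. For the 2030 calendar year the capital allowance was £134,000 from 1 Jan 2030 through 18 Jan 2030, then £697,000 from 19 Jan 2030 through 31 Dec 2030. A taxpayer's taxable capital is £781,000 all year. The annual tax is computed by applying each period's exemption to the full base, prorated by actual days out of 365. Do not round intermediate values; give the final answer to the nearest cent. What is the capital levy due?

£3,464.70

1 Jan – 18 Jan 2030: 18 days, exemption £134,000 → (£781,000 − £134,000) × 3.1% × 18/365 = £989.1123
19 Jan – 31 Dec 2030: 347 days, exemption £697,000 → (£781,000 − £697,000) × 3.1% × 347/365 = £2,475.5836
Total = £3,464.6959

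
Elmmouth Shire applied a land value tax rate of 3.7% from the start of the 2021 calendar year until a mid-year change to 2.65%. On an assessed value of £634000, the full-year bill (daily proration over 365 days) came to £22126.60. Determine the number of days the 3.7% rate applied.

Let d = days at the first rate; then 365 − d days at the second rate.
£634000 × [3.7%·d + 2.65%·(365−d)] / 365 = £22126.60
Solving gives d = 292, so the new rate took effect on October 20, 2021.

292 days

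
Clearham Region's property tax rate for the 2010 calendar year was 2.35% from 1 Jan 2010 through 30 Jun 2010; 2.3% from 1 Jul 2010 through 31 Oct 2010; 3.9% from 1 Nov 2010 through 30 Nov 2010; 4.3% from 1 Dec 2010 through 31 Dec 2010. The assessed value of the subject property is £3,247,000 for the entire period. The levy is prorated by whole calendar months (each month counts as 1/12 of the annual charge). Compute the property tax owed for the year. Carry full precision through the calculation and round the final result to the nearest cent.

£85,233.75

1 Jan – 30 Jun 2010: 6 months at 2.35% → £3,247,000 × 2.35% × 6/12 = £38,152.2500
1 Jul – 31 Oct 2010: 4 months at 2.3% → £3,247,000 × 2.3% × 4/12 = £24,893.6667
1 Nov – 30 Nov 2010: 1 month at 3.9% → £3,247,000 × 3.9% × 1/12 = £10,552.7500
1 Dec – 31 Dec 2010: 1 month at 4.3% → £3,247,000 × 4.3% × 1/12 = £11,635.0833
Total = £85,233.7500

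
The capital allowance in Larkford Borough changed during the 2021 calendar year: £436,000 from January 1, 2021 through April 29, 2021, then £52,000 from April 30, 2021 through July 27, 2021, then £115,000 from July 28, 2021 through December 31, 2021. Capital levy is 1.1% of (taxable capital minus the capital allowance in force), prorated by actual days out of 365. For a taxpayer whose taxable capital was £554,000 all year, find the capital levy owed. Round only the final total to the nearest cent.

£3,846.78

January 1 – April 29, 2021: 119 days, exemption £436,000 → (£554,000 − £436,000) × 1.1% × 119/365 = £423.1836
April 30 – July 27, 2021: 89 days, exemption £52,000 → (£554,000 − £52,000) × 1.1% × 89/365 = £1,346.4603
July 28 – December 31, 2021: 157 days, exemption £115,000 → (£554,000 − £115,000) × 1.1% × 157/365 = £2,077.1315
Total = £3,846.7753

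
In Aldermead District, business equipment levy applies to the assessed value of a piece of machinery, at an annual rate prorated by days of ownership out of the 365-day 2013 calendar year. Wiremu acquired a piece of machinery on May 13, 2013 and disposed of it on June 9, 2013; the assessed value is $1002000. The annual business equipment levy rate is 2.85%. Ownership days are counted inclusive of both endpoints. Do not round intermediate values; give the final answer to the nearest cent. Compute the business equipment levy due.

$2190.67

Days held (May 13 – June 9, 2013): 28 out of 365
Tax = $1002000 × 2.85% × 28/365 = $2190.6740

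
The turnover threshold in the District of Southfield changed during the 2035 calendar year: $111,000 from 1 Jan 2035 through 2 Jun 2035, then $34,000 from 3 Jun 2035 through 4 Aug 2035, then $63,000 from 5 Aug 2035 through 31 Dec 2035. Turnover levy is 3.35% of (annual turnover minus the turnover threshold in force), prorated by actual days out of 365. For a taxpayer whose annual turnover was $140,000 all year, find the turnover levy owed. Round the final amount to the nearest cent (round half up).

1 Jan – 2 Jun 2035: 153 days, exemption $111,000 → ($140,000 − $111,000) × 3.35% × 153/365 = $407.2315
3 Jun – 4 Aug 2035: 63 days, exemption $34,000 → ($140,000 − $34,000) × 3.35% × 63/365 = $612.9123
5 Aug – 31 Dec 2035: 149 days, exemption $63,000 → ($140,000 − $63,000) × 3.35% × 149/365 = $1,053.0014
Total = $2,073.1452

$2,073.15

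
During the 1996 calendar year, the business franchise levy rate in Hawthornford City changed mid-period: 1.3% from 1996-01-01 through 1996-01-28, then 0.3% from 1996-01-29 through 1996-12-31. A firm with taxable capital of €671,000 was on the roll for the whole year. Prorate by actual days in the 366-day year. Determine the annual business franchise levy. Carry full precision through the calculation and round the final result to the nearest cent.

€2,526.33

1996-01-01 to 1996-01-28: 28 days at 1.3% → €671,000 × 1.3% × 28/366 = €667.3333
1996-01-29 to 1996-12-31: 338 days at 0.3% → €671,000 × 0.3% × 338/366 = €1,859.0000
Total = €2,526.3333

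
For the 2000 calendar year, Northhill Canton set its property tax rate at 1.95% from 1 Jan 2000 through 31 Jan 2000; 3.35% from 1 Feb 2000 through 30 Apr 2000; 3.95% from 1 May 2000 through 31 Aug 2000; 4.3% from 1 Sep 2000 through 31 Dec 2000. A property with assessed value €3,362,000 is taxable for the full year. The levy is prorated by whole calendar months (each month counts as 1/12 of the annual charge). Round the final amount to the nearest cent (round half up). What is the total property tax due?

€126,075.00

1 Jan – 31 Jan 2000: 1 month at 1.95% → €3,362,000 × 1.95% × 1/12 = €5,463.2500
1 Feb – 30 Apr 2000: 3 months at 3.35% → €3,362,000 × 3.35% × 3/12 = €28,156.7500
1 May – 31 Aug 2000: 4 months at 3.95% → €3,362,000 × 3.95% × 4/12 = €44,266.3333
1 Sep – 31 Dec 2000: 4 months at 4.3% → €3,362,000 × 4.3% × 4/12 = €48,188.6667
Total = €126,075.0000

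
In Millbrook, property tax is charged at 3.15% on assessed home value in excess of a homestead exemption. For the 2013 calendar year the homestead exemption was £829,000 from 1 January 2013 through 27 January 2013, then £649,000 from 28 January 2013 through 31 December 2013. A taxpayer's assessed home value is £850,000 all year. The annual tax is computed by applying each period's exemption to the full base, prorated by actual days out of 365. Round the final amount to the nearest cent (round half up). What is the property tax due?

£5,912.08

1 January – 27 January 2013: 27 days, exemption £829,000 → (£850,000 − £829,000) × 3.15% × 27/365 = £48.9329
28 January – 31 December 2013: 338 days, exemption £649,000 → (£850,000 − £649,000) × 3.15% × 338/365 = £5,863.1425
Total = £5,912.0753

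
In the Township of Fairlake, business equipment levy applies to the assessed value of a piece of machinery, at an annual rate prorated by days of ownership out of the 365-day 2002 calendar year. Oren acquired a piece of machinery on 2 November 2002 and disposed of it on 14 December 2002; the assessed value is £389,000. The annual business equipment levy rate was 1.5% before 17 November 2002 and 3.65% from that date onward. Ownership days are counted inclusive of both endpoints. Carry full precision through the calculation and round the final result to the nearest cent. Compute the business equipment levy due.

2 November – 16 November 2002: 15 days at 1.5% → £389,000 × 1.5% × 15/365 = £239.7945
17 November – 14 December 2002: 28 days at 3.65% → £389,000 × 3.65% × 28/365 = £1,089.2000
Total = £1,328.9945

£1,328.99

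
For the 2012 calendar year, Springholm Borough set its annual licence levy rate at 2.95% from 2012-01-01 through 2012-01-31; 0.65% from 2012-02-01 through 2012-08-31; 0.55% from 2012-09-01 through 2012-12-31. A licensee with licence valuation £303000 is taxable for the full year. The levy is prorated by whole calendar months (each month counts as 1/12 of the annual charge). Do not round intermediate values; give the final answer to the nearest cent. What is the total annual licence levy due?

2012-01-01 to 2012-01-31: 1 month at 2.95% → £303000 × 2.95% × 1/12 = £744.8750
2012-02-01 to 2012-08-31: 7 months at 0.65% → £303000 × 0.65% × 7/12 = £1148.8750
2012-09-01 to 2012-12-31: 4 months at 0.55% → £303000 × 0.55% × 4/12 = £555.5000
Total = £2449.2500

£2449.25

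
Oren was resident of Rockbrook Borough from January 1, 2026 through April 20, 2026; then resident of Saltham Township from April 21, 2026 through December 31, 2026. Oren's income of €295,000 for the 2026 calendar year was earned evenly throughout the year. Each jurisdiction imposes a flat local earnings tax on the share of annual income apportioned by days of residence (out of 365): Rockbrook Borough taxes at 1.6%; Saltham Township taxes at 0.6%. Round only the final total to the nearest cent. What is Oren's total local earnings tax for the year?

Rockbrook Borough, January 1 – April 20, 2026: 110 days → €295,000 × 1.6% × 110/365 = €1,422.4658
Saltham Township, April 21 – December 31, 2026: 255 days → €295,000 × 0.6% × 255/365 = €1,236.5753
Total = €2,659.0411

€2,659.04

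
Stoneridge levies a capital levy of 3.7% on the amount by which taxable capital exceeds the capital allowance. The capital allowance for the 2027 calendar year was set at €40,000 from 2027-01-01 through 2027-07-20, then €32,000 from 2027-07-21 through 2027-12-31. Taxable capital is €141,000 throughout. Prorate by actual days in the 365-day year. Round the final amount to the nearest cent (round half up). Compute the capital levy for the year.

2027-01-01 to 2027-07-20: 201 days, exemption €40,000 → (€141,000 − €40,000) × 3.7% × 201/365 = €2,057.9096
2027-07-21 to 2027-12-31: 164 days, exemption €32,000 → (€141,000 − €32,000) × 3.7% × 164/365 = €1,812.0877
Total = €3,869.9973

€3,870.00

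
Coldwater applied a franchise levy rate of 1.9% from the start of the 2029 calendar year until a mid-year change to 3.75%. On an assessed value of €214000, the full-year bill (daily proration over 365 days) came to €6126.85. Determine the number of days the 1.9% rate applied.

175 days

Let d = days at the first rate; then 365 − d days at the second rate.
€214000 × [1.9%·d + 3.75%·(365−d)] / 365 = €6126.85
Solving gives d = 175, so the new rate took effect on 25 June 2029.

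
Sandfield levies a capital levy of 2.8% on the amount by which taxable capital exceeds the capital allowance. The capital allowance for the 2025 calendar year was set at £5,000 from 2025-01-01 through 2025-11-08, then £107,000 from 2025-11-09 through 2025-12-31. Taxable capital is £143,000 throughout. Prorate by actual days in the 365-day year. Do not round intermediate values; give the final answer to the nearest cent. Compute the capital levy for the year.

£3,449.29

2025-01-01 to 2025-11-08: 312 days, exemption £5,000 → (£143,000 − £5,000) × 2.8% × 312/365 = £3,302.9260
2025-11-09 to 2025-12-31: 53 days, exemption £107,000 → (£143,000 − £107,000) × 2.8% × 53/365 = £146.3671
Total = £3,449.2932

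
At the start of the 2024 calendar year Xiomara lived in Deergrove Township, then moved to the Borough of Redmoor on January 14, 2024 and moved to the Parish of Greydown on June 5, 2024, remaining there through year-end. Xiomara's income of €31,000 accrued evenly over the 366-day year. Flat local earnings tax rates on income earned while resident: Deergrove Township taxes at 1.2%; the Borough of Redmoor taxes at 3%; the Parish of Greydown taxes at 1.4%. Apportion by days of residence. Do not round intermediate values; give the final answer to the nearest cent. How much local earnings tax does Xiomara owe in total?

Deergrove Township, January 1 – January 13, 2024: 13 days → €31,000 × 1.2% × 13/366 = €13.2131
The Borough of Redmoor, January 14 – June 4, 2024: 143 days → €31,000 × 3% × 143/366 = €363.3607
The Parish of Greydown, June 5 – December 31, 2024: 210 days → €31,000 × 1.4% × 210/366 = €249.0164
Total = €625.5902

€625.59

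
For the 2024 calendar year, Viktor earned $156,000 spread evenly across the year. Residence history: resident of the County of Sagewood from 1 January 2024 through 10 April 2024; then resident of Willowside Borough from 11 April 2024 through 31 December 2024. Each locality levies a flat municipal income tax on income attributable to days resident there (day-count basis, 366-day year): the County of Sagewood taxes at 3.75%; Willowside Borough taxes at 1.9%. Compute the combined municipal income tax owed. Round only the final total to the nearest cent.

The County of Sagewood, 1 January – 10 April 2024: 101 days → $156,000 × 3.75% × 101/366 = $1,614.3443
Willowside Borough, 11 April – 31 December 2024: 265 days → $156,000 × 1.9% × 265/366 = $2,146.0656
Total = $3,760.4098

$3,760.41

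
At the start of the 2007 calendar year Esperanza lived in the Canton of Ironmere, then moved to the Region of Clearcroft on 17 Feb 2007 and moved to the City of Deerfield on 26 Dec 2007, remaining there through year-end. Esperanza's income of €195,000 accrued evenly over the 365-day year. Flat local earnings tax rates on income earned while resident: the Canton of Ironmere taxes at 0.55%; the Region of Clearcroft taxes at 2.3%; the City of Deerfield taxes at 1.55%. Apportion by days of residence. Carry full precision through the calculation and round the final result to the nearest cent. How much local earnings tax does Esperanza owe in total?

€4,021.54

The Canton of Ironmere, 1 Jan – 16 Feb 2007: 47 days → €195,000 × 0.55% × 47/365 = €138.1027
The Region of Clearcroft, 17 Feb – 25 Dec 2007: 312 days → €195,000 × 2.3% × 312/365 = €3,833.7534
The City of Deerfield, 26 Dec – 31 Dec 2007: 6 days → €195,000 × 1.55% × 6/365 = €49.6849
Total = €4,021.5411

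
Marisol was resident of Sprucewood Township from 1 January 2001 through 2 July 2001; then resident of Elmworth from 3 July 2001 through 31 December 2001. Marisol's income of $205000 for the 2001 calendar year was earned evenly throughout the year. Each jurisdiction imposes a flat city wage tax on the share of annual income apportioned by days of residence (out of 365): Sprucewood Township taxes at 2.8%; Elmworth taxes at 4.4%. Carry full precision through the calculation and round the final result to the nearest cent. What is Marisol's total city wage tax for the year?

Sprucewood Township, 1 January – 2 July 2001: 183 days → $205000 × 2.8% × 183/365 = $2877.8630
Elmworth, 3 July – 31 December 2001: 182 days → $205000 × 4.4% × 182/365 = $4497.6438
Total = $7375.5068

$7375.51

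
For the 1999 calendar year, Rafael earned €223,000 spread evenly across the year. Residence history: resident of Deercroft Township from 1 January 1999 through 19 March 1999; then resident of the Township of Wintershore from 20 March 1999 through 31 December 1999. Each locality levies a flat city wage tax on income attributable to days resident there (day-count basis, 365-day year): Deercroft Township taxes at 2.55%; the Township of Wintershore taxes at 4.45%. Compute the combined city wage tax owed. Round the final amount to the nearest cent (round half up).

€9,018.06

Deercroft Township, 1 January – 19 March 1999: 78 days → €223,000 × 2.55% × 78/365 = €1,215.1973
The Township of Wintershore, 20 March – 31 December 1999: 287 days → €223,000 × 4.45% × 287/365 = €7,802.8616
Total = €9,018.0589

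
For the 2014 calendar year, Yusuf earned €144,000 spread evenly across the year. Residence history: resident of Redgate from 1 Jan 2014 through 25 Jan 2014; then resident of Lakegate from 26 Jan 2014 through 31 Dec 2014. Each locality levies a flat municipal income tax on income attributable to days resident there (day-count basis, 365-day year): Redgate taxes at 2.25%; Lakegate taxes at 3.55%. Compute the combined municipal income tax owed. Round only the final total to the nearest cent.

€4,983.78

Redgate, 1 Jan – 25 Jan 2014: 25 days → €144,000 × 2.25% × 25/365 = €221.9178
Lakegate, 26 Jan – 31 Dec 2014: 340 days → €144,000 × 3.55% × 340/365 = €4,761.8630
Total = €4,983.7808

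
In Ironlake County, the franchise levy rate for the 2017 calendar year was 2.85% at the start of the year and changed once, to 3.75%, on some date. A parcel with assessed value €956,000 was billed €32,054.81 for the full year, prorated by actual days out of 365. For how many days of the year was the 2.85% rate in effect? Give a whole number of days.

Let d = days at the first rate; then 365 − d days at the second rate.
€956,000 × [2.85%·d + 3.75%·(365−d)] / 365 = €32,054.81
Solving gives d = 161, so the new rate took effect on 11 Jun 2017.

161 days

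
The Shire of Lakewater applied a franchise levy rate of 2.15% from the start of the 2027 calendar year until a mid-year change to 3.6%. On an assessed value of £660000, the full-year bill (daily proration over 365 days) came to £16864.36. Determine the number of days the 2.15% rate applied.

263 days

Let d = days at the first rate; then 365 − d days at the second rate.
£660000 × [2.15%·d + 3.6%·(365−d)] / 365 = £16864.36
Solving gives d = 263, so the new rate took effect on September 21, 2027.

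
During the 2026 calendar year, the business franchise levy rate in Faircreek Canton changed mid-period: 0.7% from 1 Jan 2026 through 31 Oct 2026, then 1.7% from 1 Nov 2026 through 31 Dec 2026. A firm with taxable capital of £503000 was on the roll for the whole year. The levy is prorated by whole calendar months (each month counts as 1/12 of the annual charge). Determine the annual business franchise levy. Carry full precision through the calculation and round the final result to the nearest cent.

1 Jan – 31 Oct 2026: 10 months at 0.7% → £503000 × 0.7% × 10/12 = £2934.1667
1 Nov – 31 Dec 2026: 2 months at 1.7% → £503000 × 1.7% × 2/12 = £1425.1667
Total = £4359.3333

£4359.33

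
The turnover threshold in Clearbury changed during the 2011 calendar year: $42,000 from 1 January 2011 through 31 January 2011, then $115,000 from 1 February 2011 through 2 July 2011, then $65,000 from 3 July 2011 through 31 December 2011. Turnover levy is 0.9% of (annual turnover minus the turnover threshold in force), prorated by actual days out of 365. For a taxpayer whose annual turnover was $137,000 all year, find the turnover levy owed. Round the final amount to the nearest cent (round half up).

$478.18

1 January – 31 January 2011: 31 days, exemption $42,000 → ($137,000 − $42,000) × 0.9% × 31/365 = $72.6164
1 February – 2 July 2011: 152 days, exemption $115,000 → ($137,000 − $115,000) × 0.9% × 152/365 = $82.4548
3 July – 31 December 2011: 182 days, exemption $65,000 → ($137,000 − $65,000) × 0.9% × 182/365 = $323.1123
Total = $478.1836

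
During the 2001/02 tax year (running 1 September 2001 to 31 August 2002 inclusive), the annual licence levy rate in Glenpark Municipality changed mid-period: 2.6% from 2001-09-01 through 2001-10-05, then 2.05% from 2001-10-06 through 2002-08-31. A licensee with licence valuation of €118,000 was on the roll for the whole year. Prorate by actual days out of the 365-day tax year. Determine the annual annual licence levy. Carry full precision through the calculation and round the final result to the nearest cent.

€2,481.23

2001-09-01 to 2001-10-05: 35 days at 2.6% → €118,000 × 2.6% × 35/365 = €294.1918
2001-10-06 to 2002-08-31: 330 days at 2.05% → €118,000 × 2.05% × 330/365 = €2,187.0411
Total = €2,481.2329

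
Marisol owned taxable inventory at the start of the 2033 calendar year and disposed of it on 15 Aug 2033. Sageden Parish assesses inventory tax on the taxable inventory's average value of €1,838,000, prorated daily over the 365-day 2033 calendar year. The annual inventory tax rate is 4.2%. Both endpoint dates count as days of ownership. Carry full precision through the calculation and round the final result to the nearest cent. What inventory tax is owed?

€48,009.57

Days held (1 Jan – 15 Aug 2033): 227 out of 365
Tax = €1,838,000 × 4.2% × 227/365 = €48,009.5671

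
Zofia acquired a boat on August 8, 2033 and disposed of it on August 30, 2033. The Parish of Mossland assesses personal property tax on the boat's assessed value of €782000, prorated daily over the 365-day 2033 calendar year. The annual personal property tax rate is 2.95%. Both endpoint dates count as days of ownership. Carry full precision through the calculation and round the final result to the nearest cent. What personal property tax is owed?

Days held (August 8 – August 30, 2033): 23 out of 365
Tax = €782000 × 2.95% × 23/365 = €1453.6630

€1453.66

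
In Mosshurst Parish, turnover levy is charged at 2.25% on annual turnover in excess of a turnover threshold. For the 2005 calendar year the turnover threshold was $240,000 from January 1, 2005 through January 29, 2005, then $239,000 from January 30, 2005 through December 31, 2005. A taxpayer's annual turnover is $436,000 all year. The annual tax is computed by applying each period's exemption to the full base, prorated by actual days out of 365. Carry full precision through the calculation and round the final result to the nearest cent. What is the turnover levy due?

January 1 – January 29, 2005: 29 days, exemption $240,000 → ($436,000 − $240,000) × 2.25% × 29/365 = $350.3836
January 30 – December 31, 2005: 336 days, exemption $239,000 → ($436,000 − $239,000) × 2.25% × 336/365 = $4,080.3288
Total = $4,430.7123

$4,430.71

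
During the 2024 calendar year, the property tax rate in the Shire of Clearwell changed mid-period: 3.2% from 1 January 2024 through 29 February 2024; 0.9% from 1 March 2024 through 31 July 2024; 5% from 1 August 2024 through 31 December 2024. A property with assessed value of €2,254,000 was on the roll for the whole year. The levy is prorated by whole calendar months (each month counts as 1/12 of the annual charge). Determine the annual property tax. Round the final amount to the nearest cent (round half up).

€67,432.17

1 January – 29 February 2024: 2 months at 3.2% → €2,254,000 × 3.2% × 2/12 = €12,021.3333
1 March – 31 July 2024: 5 months at 0.9% → €2,254,000 × 0.9% × 5/12 = €8,452.5000
1 August – 31 December 2024: 5 months at 5% → €2,254,000 × 5% × 5/12 = €46,958.3333
Total = €67,432.1667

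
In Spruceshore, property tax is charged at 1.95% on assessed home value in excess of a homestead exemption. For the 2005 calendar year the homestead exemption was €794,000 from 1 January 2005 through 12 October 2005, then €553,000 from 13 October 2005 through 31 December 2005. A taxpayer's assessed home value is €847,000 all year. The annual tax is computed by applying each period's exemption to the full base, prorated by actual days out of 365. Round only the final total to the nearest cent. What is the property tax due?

1 January – 12 October 2005: 285 days, exemption €794,000 → (€847,000 − €794,000) × 1.95% × 285/365 = €806.9795
13 October – 31 December 2005: 80 days, exemption €553,000 → (€847,000 − €553,000) × 1.95% × 80/365 = €1,256.5479
Total = €2,063.5274

€2,063.53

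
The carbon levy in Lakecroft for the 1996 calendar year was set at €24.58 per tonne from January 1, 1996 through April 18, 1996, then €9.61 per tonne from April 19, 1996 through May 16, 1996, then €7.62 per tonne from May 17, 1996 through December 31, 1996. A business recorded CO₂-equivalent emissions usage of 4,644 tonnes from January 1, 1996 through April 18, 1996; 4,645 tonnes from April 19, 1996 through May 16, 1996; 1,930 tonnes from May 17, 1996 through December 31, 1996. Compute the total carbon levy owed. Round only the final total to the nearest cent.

€173,494.57

January 1 – April 18, 1996: 4,644 tonnes at €24.58/tonne → €114,149.52
April 19 – May 16, 1996: 4,645 tonnes at €9.61/tonne → €44,638.45
May 17 – December 31, 1996: 1,930 tonnes at €7.62/tonne → €14,706.60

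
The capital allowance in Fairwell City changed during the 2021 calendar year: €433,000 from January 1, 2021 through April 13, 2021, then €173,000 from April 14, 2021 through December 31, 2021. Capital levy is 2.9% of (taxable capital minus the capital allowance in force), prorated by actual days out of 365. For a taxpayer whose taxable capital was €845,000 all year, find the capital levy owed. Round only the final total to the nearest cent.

€17,360.27

January 1 – April 13, 2021: 103 days, exemption €433,000 → (€845,000 − €433,000) × 2.9% × 103/365 = €3,371.6274
April 14 – December 31, 2021: 262 days, exemption €173,000 → (€845,000 − €173,000) × 2.9% × 262/365 = €13,988.6466
Total = €17,360.2740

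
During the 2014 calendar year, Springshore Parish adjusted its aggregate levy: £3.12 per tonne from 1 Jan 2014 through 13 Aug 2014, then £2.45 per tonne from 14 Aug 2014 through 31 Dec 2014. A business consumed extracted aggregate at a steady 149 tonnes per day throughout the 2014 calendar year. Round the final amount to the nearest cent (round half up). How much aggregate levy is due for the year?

1 Jan – 13 Aug 2014: 225 days × 149 tonnes/day = 33,525 tonnes at £3.12/tonne → £104,598.00
14 Aug – 31 Dec 2014: 140 days × 149 tonnes/day = 20,860 tonnes at £2.45/tonne → £51,107.00

£155,705.00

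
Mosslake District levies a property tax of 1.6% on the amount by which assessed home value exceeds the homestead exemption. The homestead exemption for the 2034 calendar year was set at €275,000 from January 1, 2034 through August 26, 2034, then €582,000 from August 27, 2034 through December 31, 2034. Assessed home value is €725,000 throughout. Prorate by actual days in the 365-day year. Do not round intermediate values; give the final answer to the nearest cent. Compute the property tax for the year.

January 1 – August 26, 2034: 238 days, exemption €275,000 → (€725,000 − €275,000) × 1.6% × 238/365 = €4,694.7945
August 27 – December 31, 2034: 127 days, exemption €582,000 → (€725,000 − €582,000) × 1.6% × 127/365 = €796.0986
Total = €5,490.8932

€5,490.89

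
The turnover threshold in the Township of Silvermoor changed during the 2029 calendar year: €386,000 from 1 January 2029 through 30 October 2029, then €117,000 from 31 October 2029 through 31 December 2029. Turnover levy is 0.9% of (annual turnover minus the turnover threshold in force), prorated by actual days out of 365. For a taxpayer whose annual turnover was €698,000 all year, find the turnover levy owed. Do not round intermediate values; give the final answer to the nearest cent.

1 January – 30 October 2029: 303 days, exemption €386,000 → (€698,000 − €386,000) × 0.9% × 303/365 = €2,331.0247
31 October – 31 December 2029: 62 days, exemption €117,000 → (€698,000 − €117,000) × 0.9% × 62/365 = €888.2137
Total = €3,219.2384

€3,219.24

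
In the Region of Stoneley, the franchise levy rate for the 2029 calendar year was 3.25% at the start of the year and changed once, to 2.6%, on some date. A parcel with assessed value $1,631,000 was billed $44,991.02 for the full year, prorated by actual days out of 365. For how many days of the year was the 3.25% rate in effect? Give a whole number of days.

89 days

Let d = days at the first rate; then 365 − d days at the second rate.
$1,631,000 × [3.25%·d + 2.6%·(365−d)] / 365 = $44,991.02
Solving gives d = 89, so the new rate took effect on March 31, 2029.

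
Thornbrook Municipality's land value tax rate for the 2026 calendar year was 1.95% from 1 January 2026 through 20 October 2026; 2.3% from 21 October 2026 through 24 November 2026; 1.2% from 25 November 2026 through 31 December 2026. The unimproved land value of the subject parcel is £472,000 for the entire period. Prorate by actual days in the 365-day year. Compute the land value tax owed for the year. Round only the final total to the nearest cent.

£9,003.56

1 January – 20 October 2026: 293 days at 1.95% → £472,000 × 1.95% × 293/365 = £7,388.4164
21 October – 24 November 2026: 35 days at 2.3% → £472,000 × 2.3% × 35/365 = £1,040.9863
25 November – 31 December 2026: 37 days at 1.2% → £472,000 × 1.2% × 37/365 = £574.1589
Total = £9,003.5616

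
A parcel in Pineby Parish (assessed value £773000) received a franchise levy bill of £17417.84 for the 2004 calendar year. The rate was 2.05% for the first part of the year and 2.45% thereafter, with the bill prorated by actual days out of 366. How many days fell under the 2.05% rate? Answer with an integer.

Let d = days at the first rate; then 366 − d days at the second rate.
£773000 × [2.05%·d + 2.45%·(366−d)] / 366 = £17417.84
Solving gives d = 180, so the new rate took effect on 29 Jun 2004.

180 days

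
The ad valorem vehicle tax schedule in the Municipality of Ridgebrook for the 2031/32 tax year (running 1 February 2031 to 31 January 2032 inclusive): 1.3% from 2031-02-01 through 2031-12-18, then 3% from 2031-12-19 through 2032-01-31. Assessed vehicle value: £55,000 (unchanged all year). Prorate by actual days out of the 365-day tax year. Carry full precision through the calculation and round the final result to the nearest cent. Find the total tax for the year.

£827.71

2031-02-01 to 2031-12-18: 321 days at 1.3% → £55,000 × 1.3% × 321/365 = £628.8082
2031-12-19 to 2032-01-31: 44 days at 3% → £55,000 × 3% × 44/365 = £198.9041
Total = £827.7123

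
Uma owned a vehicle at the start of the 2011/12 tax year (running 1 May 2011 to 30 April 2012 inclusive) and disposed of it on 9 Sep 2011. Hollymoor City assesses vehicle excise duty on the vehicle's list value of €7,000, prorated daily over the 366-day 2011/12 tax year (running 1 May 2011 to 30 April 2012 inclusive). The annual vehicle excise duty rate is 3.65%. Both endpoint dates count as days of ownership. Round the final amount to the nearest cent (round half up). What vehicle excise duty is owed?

Days held (1 May – 9 Sep 2011): 132 out of 366
Tax = €7,000 × 3.65% × 132/366 = €92.1475

€92.15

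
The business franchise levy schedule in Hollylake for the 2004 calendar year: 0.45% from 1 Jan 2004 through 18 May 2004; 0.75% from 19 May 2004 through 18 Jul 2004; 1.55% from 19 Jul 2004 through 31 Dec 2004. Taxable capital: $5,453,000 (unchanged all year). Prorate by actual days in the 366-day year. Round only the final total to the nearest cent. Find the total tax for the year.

$54,470.40

1 Jan – 18 May 2004: 139 days at 0.45% → $5,453,000 × 0.45% × 139/366 = $9,319.2664
19 May – 18 Jul 2004: 61 days at 0.75% → $5,453,000 × 0.75% × 61/366 = $6,816.2500
19 Jul – 31 Dec 2004: 166 days at 1.55% → $5,453,000 × 1.55% × 166/366 = $38,334.8880
Total = $54,470.4044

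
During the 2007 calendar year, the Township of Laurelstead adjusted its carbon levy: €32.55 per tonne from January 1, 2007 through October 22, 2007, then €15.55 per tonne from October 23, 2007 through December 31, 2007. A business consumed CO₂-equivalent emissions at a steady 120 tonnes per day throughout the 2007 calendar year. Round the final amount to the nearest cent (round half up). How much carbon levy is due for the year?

January 1 – October 22, 2007: 295 days × 120 tonnes/day = 35,400 tonnes at €32.55/tonne → €1,152,270.00
October 23 – December 31, 2007: 70 days × 120 tonnes/day = 8,400 tonnes at €15.55/tonne → €130,620.00

€1,282,890.00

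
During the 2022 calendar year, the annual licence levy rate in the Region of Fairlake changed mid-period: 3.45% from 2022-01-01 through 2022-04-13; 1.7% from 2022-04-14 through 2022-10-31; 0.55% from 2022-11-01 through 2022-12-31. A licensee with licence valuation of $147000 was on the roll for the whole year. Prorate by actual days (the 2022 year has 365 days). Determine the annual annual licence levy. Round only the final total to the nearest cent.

2022-01-01 to 2022-04-13: 103 days at 3.45% → $147000 × 3.45% × 103/365 = $1431.1356
2022-04-14 to 2022-10-31: 201 days at 1.7% → $147000 × 1.7% × 201/365 = $1376.1616
2022-11-01 to 2022-12-31: 61 days at 0.55% → $147000 × 0.55% × 61/365 = $135.1192
Total = $2942.4164

$2942.42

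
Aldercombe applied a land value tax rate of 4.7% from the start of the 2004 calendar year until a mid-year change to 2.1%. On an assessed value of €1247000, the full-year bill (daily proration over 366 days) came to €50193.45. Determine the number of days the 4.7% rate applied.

Let d = days at the first rate; then 366 − d days at the second rate.
€1247000 × [4.7%·d + 2.1%·(366−d)] / 366 = €50193.45
Solving gives d = 271, so the new rate took effect on 28 September 2004.

271 days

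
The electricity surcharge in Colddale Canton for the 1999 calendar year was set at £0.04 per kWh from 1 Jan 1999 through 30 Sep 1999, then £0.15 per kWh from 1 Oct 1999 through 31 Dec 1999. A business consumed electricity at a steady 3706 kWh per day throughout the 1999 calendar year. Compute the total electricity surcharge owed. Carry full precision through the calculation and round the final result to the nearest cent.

£91,612.32

1 Jan – 30 Sep 1999: 273 days × 3706 kWh/day = 1,011,738 kWh at £0.04/kWh → £40,469.52
1 Oct – 31 Dec 1999: 92 days × 3706 kWh/day = 340,952 kWh at £0.15/kWh → £51,142.80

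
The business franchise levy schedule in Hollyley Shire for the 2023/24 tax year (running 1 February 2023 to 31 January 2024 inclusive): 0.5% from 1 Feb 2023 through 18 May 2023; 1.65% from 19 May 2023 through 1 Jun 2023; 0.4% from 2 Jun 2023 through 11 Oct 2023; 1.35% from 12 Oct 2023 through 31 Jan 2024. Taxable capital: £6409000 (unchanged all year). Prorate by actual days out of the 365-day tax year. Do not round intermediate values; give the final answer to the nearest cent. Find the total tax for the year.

1 Feb – 18 May 2023: 107 days at 0.5% → £6409000 × 0.5% × 107/365 = £9394.0137
19 May – 1 Jun 2023: 14 days at 1.65% → £6409000 × 1.65% × 14/365 = £4056.1068
2 Jun – 11 Oct 2023: 132 days at 0.4% → £6409000 × 0.4% × 132/365 = £9271.1014
12 Oct 2023 – 31 Jan 2024: 112 days at 1.35% → £6409000 × 1.35% × 112/365 = £26549.0630
Total = £49270.2849

£49270.28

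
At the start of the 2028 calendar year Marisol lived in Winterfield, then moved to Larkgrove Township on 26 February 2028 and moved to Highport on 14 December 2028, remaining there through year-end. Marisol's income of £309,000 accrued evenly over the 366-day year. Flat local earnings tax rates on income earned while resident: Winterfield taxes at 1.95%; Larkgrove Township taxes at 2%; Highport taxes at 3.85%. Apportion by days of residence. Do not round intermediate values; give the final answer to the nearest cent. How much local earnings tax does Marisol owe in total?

£6,437.50

Winterfield, 1 January – 25 February 2028: 56 days → £309,000 × 1.95% × 56/366 = £921.9344
Larkgrove Township, 26 February – 13 December 2028: 292 days → £309,000 × 2% × 292/366 = £4,930.4918
Highport, 14 December – 31 December 2028: 18 days → £309,000 × 3.85% × 18/366 = £585.0738
Total = £6,437.5000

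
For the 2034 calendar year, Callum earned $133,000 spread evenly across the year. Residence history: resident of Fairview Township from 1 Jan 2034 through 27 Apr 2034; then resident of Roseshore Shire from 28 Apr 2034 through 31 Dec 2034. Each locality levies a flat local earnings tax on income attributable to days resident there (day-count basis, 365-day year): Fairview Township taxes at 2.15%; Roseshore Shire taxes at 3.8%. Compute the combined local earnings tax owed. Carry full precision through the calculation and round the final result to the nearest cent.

Fairview Township, 1 Jan – 27 Apr 2034: 117 days → $133,000 × 2.15% × 117/365 = $916.6068
Roseshore Shire, 28 Apr – 31 Dec 2034: 248 days → $133,000 × 3.8% × 248/365 = $3,433.9507
Total = $4,350.5575

$4,350.56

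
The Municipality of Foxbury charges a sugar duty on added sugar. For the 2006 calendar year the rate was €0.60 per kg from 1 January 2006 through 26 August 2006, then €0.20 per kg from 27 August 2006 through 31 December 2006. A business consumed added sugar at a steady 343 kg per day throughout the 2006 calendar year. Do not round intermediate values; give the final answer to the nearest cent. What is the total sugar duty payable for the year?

€57692.60

1 January – 26 August 2006: 238 days × 343 kg/day = 81,634 kg at €0.60/kg → €48980.40
27 August – 31 December 2006: 127 days × 343 kg/day = 43,561 kg at €0.20/kg → €8712.20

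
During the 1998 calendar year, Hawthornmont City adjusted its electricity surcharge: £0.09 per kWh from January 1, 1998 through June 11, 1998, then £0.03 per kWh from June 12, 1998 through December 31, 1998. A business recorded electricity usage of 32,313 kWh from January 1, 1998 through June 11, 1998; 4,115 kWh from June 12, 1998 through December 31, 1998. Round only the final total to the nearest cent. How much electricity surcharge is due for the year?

January 1 – June 11, 1998: 32,313 kWh at £0.09/kWh → £2908.17
June 12 – December 31, 1998: 4,115 kWh at £0.03/kWh → £123.45

£3031.62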